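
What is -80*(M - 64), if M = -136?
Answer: 16000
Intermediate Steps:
-80*(M - 64) = -80*(-136 - 64) = -80*(-200) = 16000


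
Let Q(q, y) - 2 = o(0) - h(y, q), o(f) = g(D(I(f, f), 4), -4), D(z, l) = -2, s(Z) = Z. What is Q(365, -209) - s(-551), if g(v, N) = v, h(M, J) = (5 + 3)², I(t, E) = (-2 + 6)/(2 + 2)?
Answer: 487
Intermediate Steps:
I(t, E) = 1 (I(t, E) = 4/4 = 4*(¼) = 1)
h(M, J) = 64 (h(M, J) = 8² = 64)
o(f) = -2
Q(q, y) = -64 (Q(q, y) = 2 + (-2 - 1*64) = 2 + (-2 - 64) = 2 - 66 = -64)
Q(365, -209) - s(-551) = -64 - 1*(-551) = -64 + 551 = 487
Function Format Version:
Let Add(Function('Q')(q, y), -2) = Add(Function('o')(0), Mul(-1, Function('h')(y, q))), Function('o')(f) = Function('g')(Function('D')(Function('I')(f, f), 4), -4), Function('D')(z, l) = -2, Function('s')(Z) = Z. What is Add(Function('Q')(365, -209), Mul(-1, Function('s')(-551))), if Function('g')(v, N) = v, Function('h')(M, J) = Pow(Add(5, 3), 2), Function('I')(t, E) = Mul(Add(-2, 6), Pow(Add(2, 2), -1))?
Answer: 487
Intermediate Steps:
Function('I')(t, E) = 1 (Function('I')(t, E) = Mul(4, Pow(4, -1)) = Mul(4, Rational(1, 4)) = 1)
Function('h')(M, J) = 64 (Function('h')(M, J) = Pow(8, 2) = 64)
Function('o')(f) = -2
Function('Q')(q, y) = -64 (Function('Q')(q, y) = Add(2, Add(-2, Mul(-1, 64))) = Add(2, Add(-2, -64)) = Add(2, -66) = -64)
Add(Function('Q')(365, -209), Mul(-1, Function('s')(-551))) = Add(-64, Mul(-1, -551)) = Add(-64, 551) = 487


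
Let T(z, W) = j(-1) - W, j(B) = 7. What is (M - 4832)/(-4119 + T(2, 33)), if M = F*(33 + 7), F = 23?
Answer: 3912/4145 ≈ 0.94379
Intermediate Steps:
M = 920 (M = 23*(33 + 7) = 23*40 = 920)
T(z, W) = 7 - W
(M - 4832)/(-4119 + T(2, 33)) = (920 - 4832)/(-4119 + (7 - 1*33)) = -3912/(-4119 + (7 - 33)) = -3912/(-4119 - 26) = -3912/(-4145) = -3912*(-1/4145) = 3912/4145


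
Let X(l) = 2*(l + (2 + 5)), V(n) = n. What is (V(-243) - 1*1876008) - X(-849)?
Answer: -1874567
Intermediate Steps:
X(l) = 14 + 2*l (X(l) = 2*(l + 7) = 2*(7 + l) = 14 + 2*l)
(V(-243) - 1*1876008) - X(-849) = (-243 - 1*1876008) - (14 + 2*(-849)) = (-243 - 1876008) - (14 - 1698) = -1876251 - 1*(-1684) = -1876251 + 1684 = -1874567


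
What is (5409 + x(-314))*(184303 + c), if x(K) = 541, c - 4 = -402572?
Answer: -1298676750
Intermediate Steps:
c = -402568 (c = 4 - 402572 = -402568)
(5409 + x(-314))*(184303 + c) = (5409 + 541)*(184303 - 402568) = 5950*(-218265) = -1298676750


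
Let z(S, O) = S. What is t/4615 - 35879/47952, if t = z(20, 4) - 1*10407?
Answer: -51050693/17022960 ≈ -2.9989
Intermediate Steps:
t = -10387 (t = 20 - 1*10407 = 20 - 10407 = -10387)
t/4615 - 35879/47952 = -10387/4615 - 35879/47952 = -10387*1/4615 - 35879*1/47952 = -799/355 - 35879/47952 = -51050693/17022960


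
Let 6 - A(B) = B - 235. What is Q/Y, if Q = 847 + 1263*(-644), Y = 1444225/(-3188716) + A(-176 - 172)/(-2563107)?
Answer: 6640783319754765300/3703581360799 ≈ 1.7931e+6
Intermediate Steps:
A(B) = 241 - B (A(B) = 6 - (B - 235) = 6 - (-235 + B) = 6 + (235 - B) = 241 - B)
Y = -3703581360799/8173020300612 (Y = 1444225/(-3188716) + (241 - (-176 - 172))/(-2563107) = 1444225*(-1/3188716) + (241 - 1*(-348))*(-1/2563107) = -1444225/3188716 + (241 + 348)*(-1/2563107) = -1444225/3188716 + 589*(-1/2563107) = -1444225/3188716 - 589/2563107 = -3703581360799/8173020300612 ≈ -0.45315)
Q = -812525 (Q = 847 - 813372 = -812525)
Q/Y = -812525/(-3703581360799/8173020300612) = -812525*(-8173020300612/3703581360799) = 6640783319754765300/3703581360799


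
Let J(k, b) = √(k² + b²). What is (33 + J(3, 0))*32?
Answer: 1152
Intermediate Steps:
J(k, b) = √(b² + k²)
(33 + J(3, 0))*32 = (33 + √(0² + 3²))*32 = (33 + √(0 + 9))*32 = (33 + √9)*32 = (33 + 3)*32 = 36*32 = 1152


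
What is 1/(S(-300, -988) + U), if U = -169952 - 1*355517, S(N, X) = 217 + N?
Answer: -1/525552 ≈ -1.9028e-6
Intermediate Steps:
U = -525469 (U = -169952 - 355517 = -525469)
1/(S(-300, -988) + U) = 1/((217 - 300) - 525469) = 1/(-83 - 525469) = 1/(-525552) = -1/525552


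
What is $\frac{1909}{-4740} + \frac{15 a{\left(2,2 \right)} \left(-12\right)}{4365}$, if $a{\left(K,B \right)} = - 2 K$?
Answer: $- \frac{109333}{459780} \approx -0.23779$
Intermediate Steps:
$\frac{1909}{-4740} + \frac{15 a{\left(2,2 \right)} \left(-12\right)}{4365} = \frac{1909}{-4740} + \frac{15 \left(\left(-2\right) 2\right) \left(-12\right)}{4365} = 1909 \left(- \frac{1}{4740}\right) + 15 \left(-4\right) \left(-12\right) \frac{1}{4365} = - \frac{1909}{4740} + \left(-60\right) \left(-12\right) \frac{1}{4365} = - \frac{1909}{4740} + 720 \cdot \frac{1}{4365} = - \frac{1909}{4740} + \frac{16}{97} = - \frac{109333}{459780}$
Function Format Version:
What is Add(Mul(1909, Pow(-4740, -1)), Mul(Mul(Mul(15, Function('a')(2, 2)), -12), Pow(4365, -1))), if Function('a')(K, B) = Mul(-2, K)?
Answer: Rational(-109333, 459780) ≈ -0.23779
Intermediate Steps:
Add(Mul(1909, Pow(-4740, -1)), Mul(Mul(Mul(15, Function('a')(2, 2)), -12), Pow(4365, -1))) = Add(Mul(1909, Pow(-4740, -1)), Mul(Mul(Mul(15, Mul(-2, 2)), -12), Pow(4365, -1))) = Add(Mul(1909, Rational(-1, 4740)), Mul(Mul(Mul(15, -4), -12), Rational(1, 4365))) = Add(Rational(-1909, 4740), Mul(Mul(-60, -12), Rational(1, 4365))) = Add(Rational(-1909, 4740), Mul(720, Rational(1, 4365))) = Add(Rational(-1909, 4740), Rational(16, 97)) = Rational(-109333, 459780)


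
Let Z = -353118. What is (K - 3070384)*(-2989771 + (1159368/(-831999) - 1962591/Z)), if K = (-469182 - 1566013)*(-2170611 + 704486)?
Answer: -41602172498636363924401286709/4663394014 ≈ -8.9210e+18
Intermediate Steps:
K = 2983850269375 (K = -2035195*(-1466125) = 2983850269375)
(K - 3070384)*(-2989771 + (1159368/(-831999) - 1962591/Z)) = (2983850269375 - 3070384)*(-2989771 + (1159368/(-831999) - 1962591/(-353118))) = 2983847198991*(-2989771 + (1159368*(-1/831999) - 1962591*(-1/353118))) = 2983847198991*(-2989771 + (-55208/39619 + 654197/117706)) = 2983847198991*(-2989771 + 19420318095/4663394014) = 2983847198991*(-13942460764312699/4663394014) = -41602172498636363924401286709/4663394014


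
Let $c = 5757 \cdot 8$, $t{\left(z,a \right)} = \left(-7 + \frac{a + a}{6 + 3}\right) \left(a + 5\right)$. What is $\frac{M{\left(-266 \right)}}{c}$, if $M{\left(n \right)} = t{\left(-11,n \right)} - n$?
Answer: $\frac{17521}{46056} \approx 0.38043$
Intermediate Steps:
$t{\left(z,a \right)} = \left(-7 + \frac{2 a}{9}\right) \left(5 + a\right)$
$M{\left(n \right)} = -35 - \frac{62 n}{9} + \frac{2 n^{2}}{9}$ ($M{\left(n \right)} = \left(-35 - \frac{53 n}{9} + \frac{2 n^{2}}{9}\right) - n = -35 - \frac{62 n}{9} + \frac{2 n^{2}}{9}$)
$c = 46056$
$\frac{M{\left(-266 \right)}}{c} = \frac{-35 - - \frac{16492}{9} + \frac{2 \left(-266\right)^{2}}{9}}{46056} = \left(-35 + \frac{16492}{9} + \frac{2}{9} \cdot 70756\right) \frac{1}{46056} = \left(-35 + \frac{16492}{9} + \frac{141512}{9}\right) \frac{1}{46056} = 17521 \cdot \frac{1}{46056} = \frac{17521}{46056}$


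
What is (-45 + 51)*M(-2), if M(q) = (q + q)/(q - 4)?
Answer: 4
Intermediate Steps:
M(q) = 2*q/(-4 + q) (M(q) = (2*q)/(-4 + q) = 2*q/(-4 + q))
(-45 + 51)*M(-2) = (-45 + 51)*(2*(-2)/(-4 - 2)) = 6*(2*(-2)/(-6)) = 6*(2*(-2)*(-⅙)) = 6*(⅔) = 4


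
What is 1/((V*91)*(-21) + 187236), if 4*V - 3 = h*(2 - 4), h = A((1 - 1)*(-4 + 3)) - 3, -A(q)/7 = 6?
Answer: 4/571221 ≈ 7.0025e-6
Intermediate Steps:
A(q) = -42 (A(q) = -7*6 = -42)
h = -45 (h = -42 - 3 = -45)
V = 93/4 (V = ¾ + (-45*(2 - 4))/4 = ¾ + (-45*(-2))/4 = ¾ + (¼)*90 = ¾ + 45/2 = 93/4 ≈ 23.250)
1/((V*91)*(-21) + 187236) = 1/(((93/4)*91)*(-21) + 187236) = 1/((8463/4)*(-21) + 187236) = 1/(-177723/4 + 187236) = 1/(571221/4) = 4/571221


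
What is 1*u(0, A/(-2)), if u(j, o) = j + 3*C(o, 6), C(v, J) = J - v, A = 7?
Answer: 57/2 ≈ 28.500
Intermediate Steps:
u(j, o) = 18 + j - 3*o (u(j, o) = j + 3*(6 - o) = j + (18 - 3*o) = 18 + j - 3*o)
1*u(0, A/(-2)) = 1*(18 + 0 - 21/(-2)) = 1*(18 + 0 - 21*(-1)/2) = 1*(18 + 0 - 3*(-7/2)) = 1*(18 + 0 + 21/2) = 1*(57/2) = 57/2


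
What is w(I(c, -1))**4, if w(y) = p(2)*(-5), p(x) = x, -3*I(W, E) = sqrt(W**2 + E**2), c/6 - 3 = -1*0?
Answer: 10000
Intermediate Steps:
c = 18 (c = 18 + 6*(-1*0) = 18 + 6*0 = 18 + 0 = 18)
I(W, E) = -sqrt(E**2 + W**2)/3 (I(W, E) = -sqrt(W**2 + E**2)/3 = -sqrt(E**2 + W**2)/3)
w(y) = -10 (w(y) = 2*(-5) = -10)
w(I(c, -1))**4 = (-10)**4 = 10000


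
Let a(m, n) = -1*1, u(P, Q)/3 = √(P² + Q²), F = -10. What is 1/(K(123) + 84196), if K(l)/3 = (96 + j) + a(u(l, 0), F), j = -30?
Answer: 1/84391 ≈ 1.1850e-5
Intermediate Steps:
u(P, Q) = 3*√(P² + Q²)
a(m, n) = -1
K(l) = 195 (K(l) = 3*((96 - 30) - 1) = 3*(66 - 1) = 3*65 = 195)
1/(K(123) + 84196) = 1/(195 + 84196) = 1/84391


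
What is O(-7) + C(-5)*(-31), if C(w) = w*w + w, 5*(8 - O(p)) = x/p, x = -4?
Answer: -21424/35 ≈ -612.11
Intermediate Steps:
O(p) = 8 + 4/(5*p) (O(p) = 8 - (-4)/(5*p) = 8 + 4/(5*p))
C(w) = w + w² (C(w) = w² + w = w + w²)
O(-7) + C(-5)*(-31) = (8 + (⅘)/(-7)) - 5*(1 - 5)*(-31) = (8 + (⅘)*(-⅐)) - 5*(-4)*(-31) = (8 - 4/35) + 20*(-31) = 276/35 - 620 = -21424/35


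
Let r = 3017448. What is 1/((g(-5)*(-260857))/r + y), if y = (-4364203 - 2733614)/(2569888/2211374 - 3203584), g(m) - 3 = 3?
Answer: 445345137403310928/755701666897024021 ≈ 0.58931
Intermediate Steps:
g(m) = 6 (g(m) = 3 + 3 = 6)
y = 7847963985279/3542159897264 (y = -7097817/(2569888*(1/2211374) - 3203584) = -7097817/(1284944/1105687 - 3203584) = -7097817/(-3542159897264/1105687) = -7097817*(-1105687/3542159897264) = 7847963985279/3542159897264 ≈ 2.2156)
1/((g(-5)*(-260857))/r + y) = 1/((6*(-260857))/3017448 + 7847963985279/3542159897264) = 1/(-1565142*1/3017448 + 7847963985279/3542159897264) = 1/(-260857/502908 + 7847963985279/3542159897264) = 1/(755701666897024021/445345137403310928) = 445345137403310928/755701666897024021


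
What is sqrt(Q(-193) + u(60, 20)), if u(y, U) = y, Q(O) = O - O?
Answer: 2*sqrt(15) ≈ 7.7460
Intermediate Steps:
Q(O) = 0
sqrt(Q(-193) + u(60, 20)) = sqrt(0 + 60) = sqrt(60) = 2*sqrt(15)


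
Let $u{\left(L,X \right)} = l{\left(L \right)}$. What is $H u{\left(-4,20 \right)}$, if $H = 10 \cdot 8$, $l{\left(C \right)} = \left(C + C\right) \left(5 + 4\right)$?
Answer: $-5760$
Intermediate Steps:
$l{\left(C \right)} = 18 C$ ($l{\left(C \right)} = 2 C 9 = 18 C$)
$u{\left(L,X \right)} = 18 L$
$H = 80$
$H u{\left(-4,20 \right)} = 80 \cdot 18 \left(-4\right) = 80 \left(-72\right) = -5760$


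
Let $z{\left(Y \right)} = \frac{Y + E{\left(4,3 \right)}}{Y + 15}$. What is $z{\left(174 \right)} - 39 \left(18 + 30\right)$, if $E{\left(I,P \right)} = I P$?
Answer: $- \frac{117874}{63} \approx -1871.0$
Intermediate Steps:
$z{\left(Y \right)} = \frac{12 + Y}{15 + Y}$ ($z{\left(Y \right)} = \frac{Y + 4 \cdot 3}{Y + 15} = \frac{Y + 12}{15 + Y} = \frac{12 + Y}{15 + Y}$)
$z{\left(174 \right)} - 39 \left(18 + 30\right) = \frac{12 + 174}{15 + 174} - 39 \left(18 + 30\right) = \frac{1}{189} \cdot 186 - 1872 = \frac{62}{63} - 1872 = - \frac{117874}{63}$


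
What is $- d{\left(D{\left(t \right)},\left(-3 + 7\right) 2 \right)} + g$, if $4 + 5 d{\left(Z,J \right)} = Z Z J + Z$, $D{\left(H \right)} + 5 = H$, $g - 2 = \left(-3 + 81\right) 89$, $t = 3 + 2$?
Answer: $\frac{34724}{5} \approx 6944.8$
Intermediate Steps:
$t = 5$
$g = 6944$ ($g = 2 + \left(-3 + 81\right) 89 = 2 + 78 \cdot 89 = 2 + 6942 = 6944$)
$D{\left(H \right)} = -5 + H$
$d{\left(Z,J \right)} = - \frac{4}{5} + \frac{Z}{5} + \frac{J Z^{2}}{5}$ ($d{\left(Z,J \right)} = - \frac{4}{5} + \frac{Z Z J + Z}{5} = - \frac{4}{5} + \frac{Z^{2} J + Z}{5} = - \frac{4}{5} + \frac{J Z^{2} + Z}{5} = - \frac{4}{5} + \frac{Z + J Z^{2}}{5} = - \frac{4}{5} + \left(\frac{Z}{5} + \frac{J Z^{2}}{5}\right) = - \frac{4}{5} + \frac{Z}{5} + \frac{J Z^{2}}{5}$)
$- d{\left(D{\left(t \right)},\left(-3 + 7\right) 2 \right)} + g = - (- \frac{4}{5} + \frac{-5 + 5}{5} + \frac{\left(-3 + 7\right) 2 \left(-5 + 5\right)^{2}}{5}) + 6944 = - (- \frac{4}{5} + \frac{1}{5} \cdot 0 + \frac{4 \cdot 2 \cdot 0^{2}}{5}) + 6944 = - (- \frac{4}{5} + 0 + \frac{1}{5} \cdot 8 \cdot 0) + 6944 = - (- \frac{4}{5} + 0 + 0) + 6944 = \left(-1\right) \left(- \frac{4}{5}\right) + 6944 = \frac{4}{5} + 6944 = \frac{34724}{5}$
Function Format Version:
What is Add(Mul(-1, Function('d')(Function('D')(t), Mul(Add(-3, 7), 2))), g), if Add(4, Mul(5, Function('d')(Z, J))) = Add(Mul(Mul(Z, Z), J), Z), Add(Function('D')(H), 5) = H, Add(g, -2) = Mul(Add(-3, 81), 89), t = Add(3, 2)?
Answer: Rational(34724, 5) ≈ 6944.8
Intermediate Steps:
t = 5
g = 6944 (g = Add(2, Mul(Add(-3, 81), 89)) = Add(2, Mul(78, 89)) = Add(2, 6942) = 6944)
Function('D')(H) = Add(-5, H)
Function('d')(Z, J) = Add(Rational(-4, 5), Mul(Rational(1, 5), Z), Mul(Rational(1, 5), J, Pow(Z, 2))) (Function('d')(Z, J) = Add(Rational(-4, 5), Mul(Rational(1, 5), Add(Mul(Mul(Z, Z), J), Z))) = Add(Rational(-4, 5), Mul(Rational(1, 5), Add(Mul(Pow(Z, 2), J), Z))) = Add(Rational(-4, 5), Mul(Rational(1, 5), Add(Mul(J, Pow(Z, 2)), Z))) = Add(Rational(-4, 5), Mul(Rational(1, 5), Add(Z, Mul(J, Pow(Z, 2))))) = Add(Rational(-4, 5), Add(Mul(Rational(1, 5), Z), Mul(Rational(1, 5), J, Pow(Z, 2)))) = Add(Rational(-4, 5), Mul(Rational(1, 5), Z), Mul(Rational(1, 5), J, Pow(Z, 2))))
Add(Mul(-1, Function('d')(Function('D')(t), Mul(Add(-3, 7), 2))), g) = Add(Mul(-1, Add(Rational(-4, 5), Mul(Rational(1, 5), Add(-5, 5)), Mul(Rational(1, 5), Mul(Add(-3, 7), 2), Pow(Add(-5, 5), 2)))), 6944) = Add(Mul(-1, Add(Rational(-4, 5), Mul(Rational(1, 5), 0), Mul(Rational(1, 5), Mul(4, 2), Pow(0, 2)))), 6944) = Add(Mul(-1, Add(Rational(-4, 5), 0, Mul(Rational(1, 5), 8, 0))), 6944) = Add(Mul(-1, Add(Rational(-4, 5), 0, 0)), 6944) = Add(Mul(-1, Rational(-4, 5)), 6944) = Add(Rational(4, 5), 6944) = Rational(34724, 5)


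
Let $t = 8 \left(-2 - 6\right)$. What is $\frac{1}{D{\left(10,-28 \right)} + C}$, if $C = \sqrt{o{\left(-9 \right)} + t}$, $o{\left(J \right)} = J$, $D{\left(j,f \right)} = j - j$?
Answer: $- \frac{i \sqrt{73}}{73} \approx - 0.11704 i$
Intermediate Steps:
$D{\left(j,f \right)} = 0$
$t = -64$ ($t = 8 \left(-8\right) = -64$)
$C = i \sqrt{73}$ ($C = \sqrt{-9 - 64} = \sqrt{-73} = i \sqrt{73} \approx 8.544 i$)
$\frac{1}{D{\left(10,-28 \right)} + C} = \frac{1}{0 + i \sqrt{73}} = \frac{1}{i \sqrt{73}} = - \frac{i \sqrt{73}}{73}$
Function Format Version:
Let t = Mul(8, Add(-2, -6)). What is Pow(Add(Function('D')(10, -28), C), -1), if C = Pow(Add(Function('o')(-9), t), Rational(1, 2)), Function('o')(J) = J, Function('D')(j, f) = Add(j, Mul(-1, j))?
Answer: Mul(Rational(-1, 73), I, Pow(73, Rational(1, 2))) ≈ Mul(-0.11704, I)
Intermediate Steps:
Function('D')(j, f) = 0
t = -64 (t = Mul(8, -8) = -64)
C = Mul(I, Pow(73, Rational(1, 2))) (C = Pow(Add(-9, -64), Rational(1, 2)) = Pow(-73, Rational(1, 2)) = Mul(I, Pow(73, Rational(1, 2))) ≈ Mul(8.5440, I))
Pow(Add(Function('D')(10, -28), C), -1) = Pow(Add(0, Mul(I, Pow(73, Rational(1, 2)))), -1) = Pow(Mul(I, Pow(73, Rational(1, 2))), -1) = Mul(Rational(-1, 73), I, Pow(73, Rational(1, 2)))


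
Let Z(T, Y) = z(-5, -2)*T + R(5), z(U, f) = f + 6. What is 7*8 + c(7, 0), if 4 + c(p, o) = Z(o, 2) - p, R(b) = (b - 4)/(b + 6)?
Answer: 496/11 ≈ 45.091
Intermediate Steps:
R(b) = (-4 + b)/(6 + b)
z(U, f) = 6 + f
Z(T, Y) = 1/11 + 4*T (Z(T, Y) = (6 - 2)*T + (-4 + 5)/(6 + 5) = 4*T + 1/11 = 1/11 + 4*T)
c(p, o) = -43/11 - p + 4*o (c(p, o) = -4 + ((1/11 + 4*o) - p) = -4 + (1/11 - p + 4*o) = -43/11 - p + 4*o)
7*8 + c(7, 0) = 7*8 + (-43/11 - 1*7 + 4*0) = 56 + (-43/11 - 7 + 0) = 56 - 120/11 = 496/11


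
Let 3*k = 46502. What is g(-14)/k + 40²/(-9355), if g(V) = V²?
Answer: -6890246/43502621 ≈ -0.15839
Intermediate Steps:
k = 46502/3 (k = (⅓)*46502 = 46502/3 ≈ 15501.)
g(-14)/k + 40²/(-9355) = (-14)²/(46502/3) + 40²/(-9355) = 196*(3/46502) + 1600*(-1/9355) = 294/23251 - 320/1871 = -6890246/43502621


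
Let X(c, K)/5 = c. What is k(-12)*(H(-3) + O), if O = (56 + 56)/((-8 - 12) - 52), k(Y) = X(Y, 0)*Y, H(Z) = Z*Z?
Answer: 5360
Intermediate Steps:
X(c, K) = 5*c
H(Z) = Z²
k(Y) = 5*Y² (k(Y) = (5*Y)*Y = 5*Y²)
O = -14/9 (O = 112/(-20 - 52) = 112/(-72) = 112*(-1/72) = -14/9 ≈ -1.5556)
k(-12)*(H(-3) + O) = (5*(-12)²)*((-3)² - 14/9) = (5*144)*(9 - 14/9) = 720*(67/9) = 5360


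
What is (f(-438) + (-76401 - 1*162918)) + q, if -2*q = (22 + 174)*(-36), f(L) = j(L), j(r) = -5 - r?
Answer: -235358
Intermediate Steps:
f(L) = -5 - L
q = 3528 (q = -(22 + 174)*(-36)/2 = -98*(-36) = -1/2*(-7056) = 3528)
(f(-438) + (-76401 - 1*162918)) + q = ((-5 - 1*(-438)) + (-76401 - 1*162918)) + 3528 = ((-5 + 438) + (-76401 - 162918)) + 3528 = (433 - 239319) + 3528 = -238886 + 3528 = -235358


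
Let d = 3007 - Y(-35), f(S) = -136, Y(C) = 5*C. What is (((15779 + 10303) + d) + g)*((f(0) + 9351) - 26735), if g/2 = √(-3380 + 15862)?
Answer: -512705280 - 2768160*√2 ≈ -5.1662e+8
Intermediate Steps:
d = 3182 (d = 3007 - 5*(-35) = 3007 - 1*(-175) = 3007 + 175 = 3182)
g = 158*√2 (g = 2*√(-3380 + 15862) = 2*√12482 = 2*(79*√2) = 158*√2 ≈ 223.45)
(((15779 + 10303) + d) + g)*((f(0) + 9351) - 26735) = (((15779 + 10303) + 3182) + 158*√2)*((-136 + 9351) - 26735) = ((26082 + 3182) + 158*√2)*(9215 - 26735) = (29264 + 158*√2)*(-17520) = -512705280 - 2768160*√2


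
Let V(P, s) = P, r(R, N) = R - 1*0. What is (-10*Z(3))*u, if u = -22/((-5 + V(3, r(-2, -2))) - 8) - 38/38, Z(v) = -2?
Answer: 24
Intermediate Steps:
r(R, N) = R (r(R, N) = R + 0 = R)
u = 6/5 (u = -22/((-5 + 3) - 8) - 38/38 = -22/(-2 - 8) - 38*1/38 = -22/(-10) - 1 = -22*(-⅒) - 1 = 11/5 - 1 = 6/5 ≈ 1.2000)
(-10*Z(3))*u = -10*(-2)*(6/5) = 20*(6/5) = 24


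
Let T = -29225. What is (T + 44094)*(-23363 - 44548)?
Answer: -1009768659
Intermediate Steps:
(T + 44094)*(-23363 - 44548) = (-29225 + 44094)*(-23363 - 44548) = 14869*(-67911) = -1009768659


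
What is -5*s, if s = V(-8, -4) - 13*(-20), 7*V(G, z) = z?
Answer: -9080/7 ≈ -1297.1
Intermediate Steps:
V(G, z) = z/7
s = 1816/7 (s = (1/7)*(-4) - 13*(-20) = -4/7 + 260 = 1816/7 ≈ 259.43)
-5*s = -5*1816/7 = -9080/7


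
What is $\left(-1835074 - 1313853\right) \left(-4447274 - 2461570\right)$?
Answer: $21755445410388$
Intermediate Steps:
$\left(-1835074 - 1313853\right) \left(-4447274 - 2461570\right) = \left(-3148927\right) \left(-6908844\right) = 21755445410388$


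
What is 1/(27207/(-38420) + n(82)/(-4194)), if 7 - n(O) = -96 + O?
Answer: -26855580/19152163 ≈ -1.4022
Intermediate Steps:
n(O) = 103 - O (n(O) = 7 - (-96 + O) = 7 + (96 - O) = 103 - O)
1/(27207/(-38420) + n(82)/(-4194)) = 1/(27207/(-38420) + (103 - 1*82)/(-4194)) = 1/(27207*(-1/38420) + (103 - 82)*(-1/4194)) = 1/(-27207/38420 + 21*(-1/4194)) = 1/(-27207/38420 - 7/1398) = 1/(-19152163/26855580) = -26855580/19152163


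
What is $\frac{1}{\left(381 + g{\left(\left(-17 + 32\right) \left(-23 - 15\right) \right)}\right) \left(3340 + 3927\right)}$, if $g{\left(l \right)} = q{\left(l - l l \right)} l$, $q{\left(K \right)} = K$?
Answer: $\frac{1}{1348161348027} \approx 7.4175 \cdot 10^{-13}$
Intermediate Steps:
$g{\left(l \right)} = l \left(l - l^{2}\right)$ ($g{\left(l \right)} = \left(l - l l\right) l = \left(l - l^{2}\right) l = l \left(l - l^{2}\right)$)
$\frac{1}{\left(381 + g{\left(\left(-17 + 32\right) \left(-23 - 15\right) \right)}\right) \left(3340 + 3927\right)} = \frac{1}{\left(381 + \left(\left(-17 + 32\right) \left(-23 - 15\right)\right)^{2} \left(1 - \left(-17 + 32\right) \left(-23 - 15\right)\right)\right) \left(3340 + 3927\right)} = \frac{1}{\left(381 + \left(15 \left(-38\right)\right)^{2} \left(1 - 15 \left(-38\right)\right)\right) 7267} = \frac{1}{\left(381 + \left(-570\right)^{2} \left(1 - -570\right)\right) 7267} = \frac{1}{\left(381 + 324900 \left(1 + 570\right)\right) 7267} = \frac{1}{\left(381 + 324900 \cdot 571\right) 7267} = \frac{1}{\left(381 + 185517900\right) 7267} = \frac{1}{185518281 \cdot 7267} = \frac{1}{1348161348027}$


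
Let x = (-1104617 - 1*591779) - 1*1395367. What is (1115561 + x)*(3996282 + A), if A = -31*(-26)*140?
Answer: -8120455114644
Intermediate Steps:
A = 112840 (A = 806*140 = 112840)
x = -3091763 (x = (-1104617 - 591779) - 1395367 = -1696396 - 1395367 = -3091763)
(1115561 + x)*(3996282 + A) = (1115561 - 3091763)*(3996282 + 112840) = -1976202*4109122 = -8120455114644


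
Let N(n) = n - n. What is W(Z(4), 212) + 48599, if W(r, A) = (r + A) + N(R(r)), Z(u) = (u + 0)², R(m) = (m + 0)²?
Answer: 48827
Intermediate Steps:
R(m) = m²
N(n) = 0
Z(u) = u²
W(r, A) = A + r (W(r, A) = (r + A) + 0 = (A + r) + 0 = A + r)
W(Z(4), 212) + 48599 = (212 + 4²) + 48599 = (212 + 16) + 48599 = 228 + 48599 = 48827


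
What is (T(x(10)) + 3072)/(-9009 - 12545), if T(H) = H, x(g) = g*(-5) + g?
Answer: -1516/10777 ≈ -0.14067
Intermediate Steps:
x(g) = -4*g (x(g) = -5*g + g = -4*g)
(T(x(10)) + 3072)/(-9009 - 12545) = (-4*10 + 3072)/(-9009 - 12545) = (-40 + 3072)/(-21554) = 3032*(-1/21554) = -1516/10777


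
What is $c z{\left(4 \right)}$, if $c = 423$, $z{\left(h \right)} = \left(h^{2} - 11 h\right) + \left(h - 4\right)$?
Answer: $-11844$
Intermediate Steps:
$z{\left(h \right)} = -4 + h^{2} - 10 h$ ($z{\left(h \right)} = \left(h^{2} - 11 h\right) + \left(h - 4\right) = \left(h^{2} - 11 h\right) + \left(-4 + h\right) = -4 + h^{2} - 10 h$)
$c z{\left(4 \right)} = 423 \left(-4 + 4^{2} - 40\right) = 423 \left(-4 + 16 - 40\right) = 423 \left(-28\right) = -11844$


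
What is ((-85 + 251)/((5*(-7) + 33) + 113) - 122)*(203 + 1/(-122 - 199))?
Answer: -871606912/35631 ≈ -24462.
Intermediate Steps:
((-85 + 251)/((5*(-7) + 33) + 113) - 122)*(203 + 1/(-122 - 199)) = (166/((-35 + 33) + 113) - 122)*(203 + 1/(-321)) = (166/(-2 + 113) - 122)*(203 - 1/321) = (166/111 - 122)*(65162/321) = -13376/111*65162/321 = -871606912/35631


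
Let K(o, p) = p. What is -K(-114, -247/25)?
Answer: 247/25 ≈ 9.8800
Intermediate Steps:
-K(-114, -247/25) = -(-247)/25 = -1*(-247/25) = 247/25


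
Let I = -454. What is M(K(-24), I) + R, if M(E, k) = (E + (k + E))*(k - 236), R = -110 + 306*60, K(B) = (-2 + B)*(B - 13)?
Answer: -996050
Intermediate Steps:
K(B) = (-13 + B)*(-2 + B) (K(B) = (-2 + B)*(-13 + B) = (-13 + B)*(-2 + B))
R = 18250 (R = -110 + 18360 = 18250)
M(E, k) = (-236 + k)*(k + 2*E) (M(E, k) = (E + (E + k))*(-236 + k) = (k + 2*E)*(-236 + k) = (-236 + k)*(k + 2*E))
M(K(-24), I) + R = ((-454)² - 472*(26 + (-24)² - 15*(-24)) - 236*(-454) + 2*(26 + (-24)² - 15*(-24))*(-454)) + 18250 = (206116 - 472*(26 + 576 + 360) + 107144 + 2*(26 + 576 + 360)*(-454)) + 18250 = (206116 - 472*962 + 107144 + 2*962*(-454)) + 18250 = (206116 - 454064 + 107144 - 873496) + 18250 = -1014300 + 18250 = -996050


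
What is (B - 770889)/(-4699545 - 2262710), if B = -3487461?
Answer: 851670/1392451 ≈ 0.61163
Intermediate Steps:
(B - 770889)/(-4699545 - 2262710) = (-3487461 - 770889)/(-4699545 - 2262710) = -4258350/(-6962255) = -4258350*(-1/6962255) = 851670/1392451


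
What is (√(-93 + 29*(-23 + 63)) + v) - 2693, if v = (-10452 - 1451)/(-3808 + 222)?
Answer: -9645195/3586 + √1067 ≈ -2657.0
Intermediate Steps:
v = 11903/3586 (v = -11903/(-3586) = -11903*(-1/3586) = 11903/3586 ≈ 3.3193)
(√(-93 + 29*(-23 + 63)) + v) - 2693 = (√(-93 + 29*(-23 + 63)) + 11903/3586) - 2693 = (√(-93 + 29*40) + 11903/3586) - 2693 = (√(-93 + 1160) + 11903/3586) - 2693 = (√1067 + 11903/3586) - 2693 = (11903/3586 + √1067) - 2693 = -9645195/3586 + √1067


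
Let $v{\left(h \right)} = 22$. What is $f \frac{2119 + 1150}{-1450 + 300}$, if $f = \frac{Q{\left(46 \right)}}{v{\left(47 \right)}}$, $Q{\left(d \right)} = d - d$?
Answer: $0$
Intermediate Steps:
$Q{\left(d \right)} = 0$
$f = 0$ ($f = \frac{0}{22} = 0 \cdot \frac{1}{22} = 0$)
$f \frac{2119 + 1150}{-1450 + 300} = 0 \frac{2119 + 1150}{-1450 + 300} = 0 \frac{3269}{-1150} = 0 \cdot 3269 \left(- \frac{1}{1150}\right) = 0 \left(- \frac{3269}{1150}\right) = 0$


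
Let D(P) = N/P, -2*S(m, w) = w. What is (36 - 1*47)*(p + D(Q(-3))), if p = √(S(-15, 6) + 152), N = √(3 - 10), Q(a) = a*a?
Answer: -11*√149 - 11*I*√7/9 ≈ -134.27 - 3.2337*I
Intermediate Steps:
Q(a) = a²
S(m, w) = -w/2
N = I*√7 (N = √(-7) = I*√7 ≈ 2.6458*I)
D(P) = I*√7/P (D(P) = (I*√7)/P = I*√7/P)
p = √149 (p = √(-½*6 + 152) = √(-3 + 152) = √149 ≈ 12.207)
(36 - 1*47)*(p + D(Q(-3))) = (36 - 1*47)*(√149 + I*√7/((-3)²)) = (36 - 47)*(√149 + I*√7/9) = -11*(√149 + I*√7*(⅑)) = -11*(√149 + I*√7/9) = -11*√149 - 11*I*√7/9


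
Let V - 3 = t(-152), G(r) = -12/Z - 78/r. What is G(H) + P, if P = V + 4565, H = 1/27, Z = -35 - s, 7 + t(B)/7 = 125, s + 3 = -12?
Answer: 16443/5 ≈ 3288.6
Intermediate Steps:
s = -15 (s = -3 - 12 = -15)
t(B) = 826 (t(B) = -49 + 7*125 = -49 + 875 = 826)
Z = -20 (Z = -35 - 1*(-15) = -35 + 15 = -20)
H = 1/27 ≈ 0.037037
G(r) = 3/5 - 78/r (G(r) = -12/(-20) - 78/r = -12*(-1/20) - 78/r = 3/5 - 78/r)
V = 829 (V = 3 + 826 = 829)
P = 5394 (P = 829 + 4565 = 5394)
G(H) + P = (3/5 - 78/1/27) + 5394 = (3/5 - 78*27) + 5394 = (3/5 - 2106) + 5394 = -10527/5 + 5394 = 16443/5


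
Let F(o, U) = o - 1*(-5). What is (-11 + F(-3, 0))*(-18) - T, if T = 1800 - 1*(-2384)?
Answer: -4022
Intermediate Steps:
F(o, U) = 5 + o (F(o, U) = o + 5 = 5 + o)
T = 4184 (T = 1800 + 2384 = 4184)
(-11 + F(-3, 0))*(-18) - T = (-11 + (5 - 3))*(-18) - 1*4184 = (-11 + 2)*(-18) - 4184 = -9*(-18) - 4184 = 162 - 4184 = -4022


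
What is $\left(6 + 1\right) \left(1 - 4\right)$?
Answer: $-21$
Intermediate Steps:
$\left(6 + 1\right) \left(1 - 4\right) = 7 \left(1 - 4\right) = 7 \left(-3\right) = -21$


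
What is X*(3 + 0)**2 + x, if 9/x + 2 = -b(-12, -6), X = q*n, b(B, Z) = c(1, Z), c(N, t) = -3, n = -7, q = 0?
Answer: 9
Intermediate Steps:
b(B, Z) = -3
X = 0 (X = 0*(-7) = 0)
x = 9 (x = 9/(-2 - 1*(-3)) = 9/(-2 + 3) = 9/1 = 9*1 = 9)
X*(3 + 0)**2 + x = 0*(3 + 0)**2 + 9 = 0*3**2 + 9 = 0*9 + 9 = 0 + 9 = 9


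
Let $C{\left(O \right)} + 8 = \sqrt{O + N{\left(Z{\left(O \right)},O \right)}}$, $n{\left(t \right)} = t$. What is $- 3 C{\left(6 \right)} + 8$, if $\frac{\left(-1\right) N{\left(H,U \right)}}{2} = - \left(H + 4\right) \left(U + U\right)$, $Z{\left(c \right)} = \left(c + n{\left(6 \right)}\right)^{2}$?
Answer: $32 - 3 \sqrt{3558} \approx -146.95$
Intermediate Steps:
$Z{\left(c \right)} = \left(6 + c\right)^{2}$ ($Z{\left(c \right)} = \left(c + 6\right)^{2} = \left(6 + c\right)^{2}$)
$N{\left(H,U \right)} = 4 U \left(4 + H\right)$ ($N{\left(H,U \right)} = - 2 \left(- \left(H + 4\right) \left(U + U\right)\right) = - 2 \left(- \left(4 + H\right) 2 U\right) = - 2 \left(- 2 U \left(4 + H\right)\right) = 4 U \left(4 + H\right)$)
$C{\left(O \right)} = -8 + \sqrt{O + 4 O \left(4 + \left(6 + O\right)^{2}\right)}$
$- 3 C{\left(6 \right)} + 8 = - 3 \left(-8 + \sqrt{6 \left(17 + 4 \left(6 + 6\right)^{2}\right)}\right) + 8 = - 3 \left(-8 + \sqrt{6 \left(17 + 4 \cdot 12^{2}\right)}\right) + 8 = - 3 \left(-8 + \sqrt{6 \left(17 + 4 \cdot 144\right)}\right) + 8 = - 3 \left(-8 + \sqrt{6 \left(17 + 576\right)}\right) + 8 = - 3 \left(-8 + \sqrt{6 \cdot 593}\right) + 8 = - 3 \left(-8 + \sqrt{3558}\right) + 8 = \left(24 - 3 \sqrt{3558}\right) + 8 = 32 - 3 \sqrt{3558}$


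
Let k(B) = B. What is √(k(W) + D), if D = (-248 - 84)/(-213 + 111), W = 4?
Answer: √18870/51 ≈ 2.6935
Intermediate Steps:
D = 166/51 (D = -332/(-102) = -332*(-1/102) = 166/51 ≈ 3.2549)
√(k(W) + D) = √(4 + 166/51) = √(370/51) = √18870/51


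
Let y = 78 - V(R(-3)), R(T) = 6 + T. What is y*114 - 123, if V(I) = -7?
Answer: 9567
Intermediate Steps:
y = 85 (y = 78 - 1*(-7) = 78 + 7 = 85)
y*114 - 123 = 85*114 - 123 = 9690 - 123 = 9567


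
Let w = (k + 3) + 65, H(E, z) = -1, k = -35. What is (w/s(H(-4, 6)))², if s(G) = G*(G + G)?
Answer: 1089/4 ≈ 272.25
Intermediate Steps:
s(G) = 2*G² (s(G) = G*(2*G) = 2*G²)
w = 33 (w = (-35 + 3) + 65 = -32 + 65 = 33)
(w/s(H(-4, 6)))² = (33/((2*(-1)²)))² = (33/((2*1)))² = (33/2)² = 1089/4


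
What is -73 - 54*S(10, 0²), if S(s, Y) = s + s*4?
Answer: -2773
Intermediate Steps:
S(s, Y) = 5*s (S(s, Y) = s + 4*s = 5*s)
-73 - 54*S(10, 0²) = -73 - 270*10 = -73 - 54*50 = -73 - 2700 = -2773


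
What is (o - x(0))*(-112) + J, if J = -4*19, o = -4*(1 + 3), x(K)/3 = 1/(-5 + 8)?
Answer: 1828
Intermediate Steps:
x(K) = 1 (x(K) = 3/(-5 + 8) = 3/3 = 3*(1/3) = 1)
o = -16 (o = -4*4 = -16)
J = -76
(o - x(0))*(-112) + J = (-16 - 1*1)*(-112) - 76 = (-16 - 1)*(-112) - 76 = -17*(-112) - 76 = 1904 - 76 = 1828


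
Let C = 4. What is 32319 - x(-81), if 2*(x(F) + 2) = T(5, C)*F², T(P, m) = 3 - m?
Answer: 71203/2 ≈ 35602.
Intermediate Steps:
x(F) = -2 - F²/2 (x(F) = -2 + ((3 - 1*4)*F²)/2 = -2 + ((3 - 4)*F²)/2 = -2 + (-F²)/2 = -2 - F²/2)
32319 - x(-81) = 32319 - (-2 - ½*(-81)²) = 32319 - (-2 - ½*6561) = 32319 - (-2 - 6561/2) = 32319 - 1*(-6565/2) = 32319 + 6565/2 = 71203/2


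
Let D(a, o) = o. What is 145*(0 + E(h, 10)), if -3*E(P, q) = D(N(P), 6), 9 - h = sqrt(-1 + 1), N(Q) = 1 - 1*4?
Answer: -290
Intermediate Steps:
N(Q) = -3 (N(Q) = 1 - 4 = -3)
h = 9 (h = 9 - sqrt(-1 + 1) = 9 - sqrt(0) = 9 - 1*0 = 9 + 0 = 9)
E(P, q) = -2 (E(P, q) = -1/3*6 = -2)
145*(0 + E(h, 10)) = 145*(0 - 2) = 145*(-2) = -290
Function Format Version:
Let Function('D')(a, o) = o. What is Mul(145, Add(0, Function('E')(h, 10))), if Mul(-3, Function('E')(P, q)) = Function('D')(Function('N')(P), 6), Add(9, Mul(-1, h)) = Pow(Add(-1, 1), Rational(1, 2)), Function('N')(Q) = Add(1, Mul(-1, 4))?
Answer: -290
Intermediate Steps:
Function('N')(Q) = -3 (Function('N')(Q) = Add(1, -4) = -3)
h = 9 (h = Add(9, Mul(-1, Pow(Add(-1, 1), Rational(1, 2)))) = Add(9, Mul(-1, Pow(0, Rational(1, 2)))) = Add(9, Mul(-1, 0)) = Add(9, 0) = 9)
Function('E')(P, q) = -2 (Function('E')(P, q) = Mul(Rational(-1, 3), 6) = -2)
Mul(145, Add(0, Function('E')(h, 10))) = Mul(145, Add(0, -2)) = Mul(145, -2) = -290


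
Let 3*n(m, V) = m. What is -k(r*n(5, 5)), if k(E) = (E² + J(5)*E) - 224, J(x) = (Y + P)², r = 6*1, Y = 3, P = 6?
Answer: -686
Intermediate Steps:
n(m, V) = m/3
r = 6
J(x) = 81 (J(x) = (3 + 6)² = 9² = 81)
k(E) = -224 + E² + 81*E (k(E) = (E² + 81*E) - 224 = -224 + E² + 81*E)
-k(r*n(5, 5)) = -(-224 + (6*((⅓)*5))² + 81*(6*((⅓)*5))) = -(-224 + (6*(5/3))² + 81*(6*(5/3))) = -(-224 + 10² + 81*10) = -(-224 + 100 + 810) = -1*686 = -686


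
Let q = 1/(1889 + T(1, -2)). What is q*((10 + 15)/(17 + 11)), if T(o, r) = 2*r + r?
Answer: 25/52724 ≈ 0.00047417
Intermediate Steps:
T(o, r) = 3*r
q = 1/1883 (q = 1/(1889 + 3*(-2)) = 1/(1889 - 6) = 1/1883 ≈ 0.00053107)
q*((10 + 15)/(17 + 11)) = ((10 + 15)/(17 + 11))/1883 = (25/28)/1883 = (25*(1/28))/1883 = (1/1883)*(25/28) = 25/52724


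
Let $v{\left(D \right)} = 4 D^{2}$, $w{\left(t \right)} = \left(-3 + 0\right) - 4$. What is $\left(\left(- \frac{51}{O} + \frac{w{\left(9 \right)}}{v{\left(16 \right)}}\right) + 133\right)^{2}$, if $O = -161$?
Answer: $\frac{483032879604081}{27180138496} \approx 17772.0$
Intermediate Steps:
$w{\left(t \right)} = -7$ ($w{\left(t \right)} = -3 - 4 = -7$)
$\left(\left(- \frac{51}{O} + \frac{w{\left(9 \right)}}{v{\left(16 \right)}}\right) + 133\right)^{2} = \left(\left(- \frac{51}{-161} - \frac{7}{4 \cdot 16^{2}}\right) + 133\right)^{2} = \left(\left(\left(-51\right) \left(- \frac{1}{161}\right) - \frac{7}{4 \cdot 256}\right) + 133\right)^{2} = \left(\left(\frac{51}{161} - \frac{7}{1024}\right) + 133\right)^{2} = \left(\frac{51097}{164864} + 133\right)^{2} = \left(\frac{21978009}{164864}\right)^{2} = \frac{483032879604081}{27180138496}$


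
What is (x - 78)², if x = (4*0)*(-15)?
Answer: 6084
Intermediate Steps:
x = 0 (x = 0*(-15) = 0)
(x - 78)² = (0 - 78)² = (-78)² = 6084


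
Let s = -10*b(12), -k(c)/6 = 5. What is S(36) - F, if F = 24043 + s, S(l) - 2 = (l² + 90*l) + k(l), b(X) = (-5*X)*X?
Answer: -26735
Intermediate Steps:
b(X) = -5*X²
k(c) = -30 (k(c) = -6*5 = -30)
s = 7200 (s = -(-50)*12² = -(-50)*144 = -10*(-720) = 7200)
S(l) = -28 + l² + 90*l (S(l) = 2 + ((l² + 90*l) - 30) = 2 + (-30 + l² + 90*l) = -28 + l² + 90*l)
F = 31243 (F = 24043 + 7200 = 31243)
S(36) - F = (-28 + 36² + 90*36) - 1*31243 = (-28 + 1296 + 3240) - 31243 = 4508 - 31243 = -26735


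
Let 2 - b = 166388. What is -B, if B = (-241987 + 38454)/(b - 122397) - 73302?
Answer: 1924378903/26253 ≈ 73301.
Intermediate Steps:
b = -166386 (b = 2 - 1*166388 = 2 - 166388 = -166386)
B = -1924378903/26253 (B = (-241987 + 38454)/(-166386 - 122397) - 73302 = -203533/(-288783) - 73302 = -203533*(-1/288783) - 73302 = 18503/26253 - 73302 = -1924378903/26253 ≈ -73301.)
-B = -1*(-1924378903/26253) = 1924378903/26253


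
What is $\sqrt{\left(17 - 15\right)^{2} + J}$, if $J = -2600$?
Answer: $2 i \sqrt{649} \approx 50.951 i$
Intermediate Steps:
$\sqrt{\left(17 - 15\right)^{2} + J} = \sqrt{\left(17 - 15\right)^{2} - 2600} = \sqrt{2^{2} - 2600} = \sqrt{4 - 2600} = \sqrt{-2596} = 2 i \sqrt{649}$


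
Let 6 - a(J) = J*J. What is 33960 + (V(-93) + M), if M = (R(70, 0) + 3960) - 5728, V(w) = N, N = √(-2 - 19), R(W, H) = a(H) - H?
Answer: 32198 + I*√21 ≈ 32198.0 + 4.5826*I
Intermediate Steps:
a(J) = 6 - J² (a(J) = 6 - J*J = 6 - J²)
R(W, H) = 6 - H - H² (R(W, H) = (6 - H²) - H = 6 - H - H²)
N = I*√21 (N = √(-21) = I*√21 ≈ 4.5826*I)
V(w) = I*√21
M = -1762 (M = ((6 - 1*0 - 1*0²) + 3960) - 5728 = ((6 + 0 - 1*0) + 3960) - 5728 = ((6 + 0 + 0) + 3960) - 5728 = (6 + 3960) - 5728 = 3966 - 5728 = -1762)
33960 + (V(-93) + M) = 33960 + (I*√21 - 1762) = 33960 + (-1762 + I*√21) = 32198 + I*√21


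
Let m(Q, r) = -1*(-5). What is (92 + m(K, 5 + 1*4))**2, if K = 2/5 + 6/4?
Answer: 9409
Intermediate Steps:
K = 19/10 (K = 2*(1/5) + 6*(1/4) = 2/5 + 3/2 = 19/10 ≈ 1.9000)
m(Q, r) = 5
(92 + m(K, 5 + 1*4))**2 = (92 + 5)**2 = 97**2 = 9409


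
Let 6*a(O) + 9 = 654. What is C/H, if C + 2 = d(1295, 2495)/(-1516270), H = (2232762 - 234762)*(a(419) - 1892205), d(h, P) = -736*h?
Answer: 4951/13647913074517500 ≈ 3.6277e-13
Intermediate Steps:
a(O) = 215/2 (a(O) = -3/2 + (⅙)*654 = -3/2 + 109 = 215/2)
H = -3780410805000 (H = (2232762 - 234762)*(215/2 - 1892205) = 1998000*(-3784195/2) = -3780410805000)
C = -29706/21661 (C = -2 - 736*1295/(-1516270) = -2 - 953120*(-1/1516270) = -2 + 13616/21661 = -29706/21661 ≈ -1.3714)
C/H = -29706/21661/(-3780410805000) = -29706/21661*(-1/3780410805000) = 4951/13647913074517500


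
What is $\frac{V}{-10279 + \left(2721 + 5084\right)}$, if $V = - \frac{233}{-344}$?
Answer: $- \frac{233}{851056} \approx -0.00027378$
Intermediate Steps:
$V = \frac{233}{344}$ ($V = \left(-233\right) \left(- \frac{1}{344}\right) = \frac{233}{344} \approx 0.67733$)
$\frac{V}{-10279 + \left(2721 + 5084\right)} = \frac{233}{344 \left(-10279 + \left(2721 + 5084\right)\right)} = \frac{233}{344 \left(-10279 + 7805\right)} = \frac{233}{344 \left(-2474\right)} = \frac{233}{344} \left(- \frac{1}{2474}\right) = - \frac{233}{851056}$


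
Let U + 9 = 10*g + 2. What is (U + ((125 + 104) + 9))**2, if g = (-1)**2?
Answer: 58081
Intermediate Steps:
g = 1
U = 3 (U = -9 + (10*1 + 2) = -9 + (10 + 2) = -9 + 12 = 3)
(U + ((125 + 104) + 9))**2 = (3 + ((125 + 104) + 9))**2 = (3 + (229 + 9))**2 = (3 + 238)**2 = 241**2 = 58081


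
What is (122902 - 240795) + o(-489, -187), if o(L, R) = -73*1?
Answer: -117966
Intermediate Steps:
o(L, R) = -73
(122902 - 240795) + o(-489, -187) = (122902 - 240795) - 73 = -117893 - 73 = -117966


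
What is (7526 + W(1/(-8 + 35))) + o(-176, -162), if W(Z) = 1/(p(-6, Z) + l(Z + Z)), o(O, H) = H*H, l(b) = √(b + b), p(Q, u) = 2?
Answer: 1756067/52 - 3*√3/52 ≈ 33770.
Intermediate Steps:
l(b) = √2*√b (l(b) = √(2*b) = √2*√b)
o(O, H) = H²
W(Z) = 1/(2 + 2*√Z) (W(Z) = 1/(2 + √2*√(Z + Z)) = 1/(2 + √2*√(2*Z)) = 1/(2 + √2*(√2*√Z)) = 1/(2 + 2*√Z))
(7526 + W(1/(-8 + 35))) + o(-176, -162) = (7526 + 1/(2*(1 + √(1/(-8 + 35))))) + (-162)² = (7526 + 1/(2*(1 + √(1/27)))) + 26244 = (7526 + 1/(2*(1 + √3/9))) + 26244 = 33770 + 1/(2*(1 + √3/9))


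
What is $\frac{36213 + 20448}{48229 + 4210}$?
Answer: $\frac{56661}{52439} \approx 1.0805$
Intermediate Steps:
$\frac{36213 + 20448}{48229 + 4210} = \frac{56661}{52439}$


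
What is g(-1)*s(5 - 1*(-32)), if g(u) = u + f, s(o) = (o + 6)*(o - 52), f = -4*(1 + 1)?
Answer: 5805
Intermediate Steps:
f = -8 (f = -4*2 = -8)
s(o) = (-52 + o)*(6 + o) (s(o) = (6 + o)*(-52 + o) = (-52 + o)*(6 + o))
g(u) = -8 + u (g(u) = u - 8 = -8 + u)
g(-1)*s(5 - 1*(-32)) = (-8 - 1)*(-312 + (5 - 1*(-32))² - 46*(5 - 1*(-32))) = -9*(-312 + (5 + 32)² - 46*(5 + 32)) = -9*(-312 + 37² - 46*37) = -9*(-312 + 1369 - 1702) = -9*(-645) = 5805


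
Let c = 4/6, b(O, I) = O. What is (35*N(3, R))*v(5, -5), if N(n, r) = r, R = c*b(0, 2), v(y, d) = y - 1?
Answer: 0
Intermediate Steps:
c = 2/3 (c = 4*(1/6) = 2/3 ≈ 0.66667)
v(y, d) = -1 + y
R = 0 (R = (2/3)*0 = 0)
(35*N(3, R))*v(5, -5) = (35*0)*(-1 + 5) = 0*4 = 0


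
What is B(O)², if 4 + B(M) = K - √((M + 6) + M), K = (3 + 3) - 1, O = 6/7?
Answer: 61/7 - 6*√42/7 ≈ 3.1594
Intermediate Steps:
O = 6/7 (O = 6*(⅐) = 6/7 ≈ 0.85714)
K = 5 (K = 6 - 1 = 5)
B(M) = 1 - √(6 + 2*M) (B(M) = -4 + (5 - √((M + 6) + M)) = -4 + (5 - √((6 + M) + M)) = -4 + (5 - √(6 + 2*M)) = 1 - √(6 + 2*M))
B(O)² = (1 - √(6 + 2*(6/7)))² = (1 - √(6 + 12/7))² = (1 - √(54/7))² = (1 - 3*√42/7)²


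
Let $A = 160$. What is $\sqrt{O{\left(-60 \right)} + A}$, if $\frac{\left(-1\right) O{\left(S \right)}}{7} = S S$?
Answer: $4 i \sqrt{1565} \approx 158.24 i$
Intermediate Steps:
$O{\left(S \right)} = - 7 S^{2}$ ($O{\left(S \right)} = - 7 S S = - 7 S^{2}$)
$\sqrt{O{\left(-60 \right)} + A} = \sqrt{- 7 \left(-60\right)^{2} + 160} = \sqrt{\left(-7\right) 3600 + 160} = \sqrt{-25200 + 160} = \sqrt{-25040} = 4 i \sqrt{1565}$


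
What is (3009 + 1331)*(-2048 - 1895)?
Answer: -17112620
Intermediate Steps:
(3009 + 1331)*(-2048 - 1895) = 4340*(-3943) = -17112620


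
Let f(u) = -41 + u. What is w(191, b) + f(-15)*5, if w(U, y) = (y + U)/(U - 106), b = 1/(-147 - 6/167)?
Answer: -579719162/2087175 ≈ -277.75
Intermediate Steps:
b = -167/24555 (b = 1/(-147 - 6*1/167) = 1/(-147 - 6/167) = 1/(-24555/167) = -167/24555 ≈ -0.0068011)
w(U, y) = (U + y)/(-106 + U)
w(191, b) + f(-15)*5 = (191 - 167/24555)/(-106 + 191) + (-41 - 15)*5 = (4689838/24555)/85 - 56*5 = (1/85)*(4689838/24555) - 280 = 4689838/2087175 - 280 = -579719162/2087175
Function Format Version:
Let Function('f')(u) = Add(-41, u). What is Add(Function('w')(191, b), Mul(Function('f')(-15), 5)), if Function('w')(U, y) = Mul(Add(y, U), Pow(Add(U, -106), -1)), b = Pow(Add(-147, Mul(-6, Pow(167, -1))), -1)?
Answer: Rational(-579719162, 2087175) ≈ -277.75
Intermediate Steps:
b = Rational(-167, 24555) (b = Pow(Add(-147, Mul(-6, Rational(1, 167))), -1) = Pow(Add(-147, Rational(-6, 167)), -1) = Pow(Rational(-24555, 167), -1) = Rational(-167, 24555) ≈ -0.0068011)
Function('w')(U, y) = Mul(Pow(Add(-106, U), -1), Add(U, y)) (Function('w')(U, y) = Mul(Add(U, y), Pow(Add(-106, U), -1)) = Mul(Pow(Add(-106, U), -1), Add(U, y)))
Add(Function('w')(191, b), Mul(Function('f')(-15), 5)) = Add(Mul(Pow(Add(-106, 191), -1), Add(191, Rational(-167, 24555))), Mul(Add(-41, -15), 5)) = Add(Mul(Pow(85, -1), Rational(4689838, 24555)), Mul(-56, 5)) = Add(Mul(Rational(1, 85), Rational(4689838, 24555)), -280) = Add(Rational(4689838, 2087175), -280) = Rational(-579719162, 2087175)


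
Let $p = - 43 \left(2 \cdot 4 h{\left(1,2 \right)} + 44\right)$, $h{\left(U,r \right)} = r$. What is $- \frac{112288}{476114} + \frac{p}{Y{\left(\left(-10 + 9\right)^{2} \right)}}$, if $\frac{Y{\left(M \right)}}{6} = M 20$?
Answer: $- \frac{10348739}{476114} \approx -21.736$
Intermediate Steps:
$Y{\left(M \right)} = 120 M$ ($Y{\left(M \right)} = 6 M 20 = 6 \cdot 20 M = 120 M$)
$p = -2580$ ($p = - 43 \left(2 \cdot 4 \cdot 2 + 44\right) = - 43 \left(8 \cdot 2 + 44\right) = - 43 \left(16 + 44\right) = \left(-43\right) 60 = -2580$)
$- \frac{112288}{476114} + \frac{p}{Y{\left(\left(-10 + 9\right)^{2} \right)}} = - \frac{112288}{476114} - \frac{2580}{120 \left(-10 + 9\right)^{2}} = \left(-112288\right) \frac{1}{476114} - \frac{2580}{120 \left(-1\right)^{2}} = - \frac{56144}{238057} - \frac{2580}{120 \cdot 1} = - \frac{56144}{238057} - \frac{2580}{120} = - \frac{56144}{238057} - \frac{43}{2} = - \frac{10348739}{476114}$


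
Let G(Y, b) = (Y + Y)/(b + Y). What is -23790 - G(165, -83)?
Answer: -975555/41 ≈ -23794.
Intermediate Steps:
G(Y, b) = 2*Y/(Y + b) (G(Y, b) = (2*Y)/(Y + b) = 2*Y/(Y + b))
-23790 - G(165, -83) = -23790 - 2*165/(165 - 83) = -23790 - 2*165/82 = -23790 - 1*165/41 = -23790 - 165/41 = -975555/41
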